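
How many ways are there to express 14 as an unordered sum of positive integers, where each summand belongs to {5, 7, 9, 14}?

3

They are:
14
9+5
7+7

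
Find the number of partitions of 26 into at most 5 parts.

427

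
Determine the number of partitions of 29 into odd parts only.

256

Systematic enumeration (by largest part, then next-largest, …) yields 256.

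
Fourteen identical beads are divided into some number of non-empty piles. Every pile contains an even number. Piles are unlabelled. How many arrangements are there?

15

Enumerating:
14
2,12
4,10
2,2,10
6,8
2,4,8
2,2,2,8
2,6,6
4,4,6
2,2,4,6
2,2,2,2,6
2,4,4,4
2,2,2,4,4
2,2,2,2,2,4
2,2,2,2,2,2,2
That's 15 in total.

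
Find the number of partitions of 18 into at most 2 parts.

Listing the qualifying partitions of 18:
18
17 + 1
16 + 2
15 + 3
14 + 4
13 + 5
12 + 6
11 + 7
10 + 8
9 + 9

10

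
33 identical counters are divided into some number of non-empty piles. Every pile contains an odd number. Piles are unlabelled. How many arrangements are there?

Direct enumeration gives 448 partitions.

448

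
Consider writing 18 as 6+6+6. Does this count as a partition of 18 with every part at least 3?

Yes

The parts sum to 18, and the condition 'every summand is at least 3' holds.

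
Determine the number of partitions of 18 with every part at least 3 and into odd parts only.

The partitions of 18 that satisfy the conditions:
15+3
13+5
11+7
9+9
9+3+3+3
7+5+3+3
5+5+5+3
3+3+3+3+3+3
That's 8 in total.

8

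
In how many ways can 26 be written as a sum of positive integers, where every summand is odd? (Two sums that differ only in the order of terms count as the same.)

165

A full systematic count gives 165.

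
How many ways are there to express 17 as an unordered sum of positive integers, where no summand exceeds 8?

Direct enumeration gives 230 partitions.

230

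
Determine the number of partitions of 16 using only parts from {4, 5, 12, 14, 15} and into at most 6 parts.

2

The partitions of 16 that satisfy the conditions:
12 + 4
4 + 4 + 4 + 4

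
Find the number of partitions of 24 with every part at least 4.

A partial list (first 12 by largest part):
24
4,20
5,19
6,18
7,17
8,16
4,4,16
9,15
4,5,15
10,14
4,6,14
5,5,14
…and 38 more, for 50 total.

50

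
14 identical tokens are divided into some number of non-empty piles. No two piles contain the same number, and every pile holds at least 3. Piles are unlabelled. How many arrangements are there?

7

They are:
14
11 + 3
10 + 4
9 + 5
8 + 6
7 + 4 + 3
6 + 5 + 3
Counting gives 7.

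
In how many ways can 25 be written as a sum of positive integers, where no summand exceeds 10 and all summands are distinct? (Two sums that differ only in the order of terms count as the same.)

39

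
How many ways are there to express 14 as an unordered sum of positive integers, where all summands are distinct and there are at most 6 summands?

Listing the qualifying partitions of 14:
14
13,1
12,2
11,3
11,2,1
10,4
10,3,1
9,5
9,4,1
9,3,2
8,6
8,5,1
8,4,2
8,3,2,1
7,6,1
7,5,2
7,4,3
7,4,2,1
6,5,3
6,5,2,1
6,4,3,1
5,4,3,2
That's 22 in total.

22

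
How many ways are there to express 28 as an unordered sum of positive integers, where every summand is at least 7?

18

The partitions of 28 that satisfy the conditions:
28
21, 7
20, 8
19, 9
18, 10
17, 11
16, 12
15, 13
14, 14
14, 7, 7
13, 8, 7
12, 9, 7
12, 8, 8
11, 10, 7
11, 9, 8
10, 10, 8
10, 9, 9
7, 7, 7, 7
Counting gives 18.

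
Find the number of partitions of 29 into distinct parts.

256

Counting exhaustively, 256 partitions satisfy the conditions.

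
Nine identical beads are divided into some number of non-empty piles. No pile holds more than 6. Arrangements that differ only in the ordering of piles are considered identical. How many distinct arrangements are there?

26

There are too many to list fully; the first 12 (by largest part) are:
6, 3
6, 2, 1
6, 1, 1, 1
5, 4
5, 3, 1
5, 2, 2
5, 2, 1, 1
5, 1, 1, 1, 1
4, 4, 1
4, 3, 2
4, 3, 1, 1
4, 2, 2, 1
…and 14 more, for 26 total.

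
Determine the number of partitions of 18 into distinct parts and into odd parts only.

Listing the qualifying partitions of 18:
1,17
3,15
5,13
7,11
1,3,5,9
Counting gives 5.

5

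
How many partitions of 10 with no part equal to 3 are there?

27

A partial list (first 12 by largest part):
10
9+1
8+2
8+1+1
7+2+1
7+1+1+1
6+4
6+2+2
6+2+1+1
6+1+1+1+1
5+5
5+4+1
…and 15 more, for 27 total.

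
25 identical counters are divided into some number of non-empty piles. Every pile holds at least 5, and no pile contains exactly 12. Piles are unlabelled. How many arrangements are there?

There are too many to list fully; the first 12 (by largest part) are:
25
20,5
19,6
18,7
17,8
16,9
15,10
15,5,5
14,11
14,6,5
13,7,5
13,6,6
…and 15 more, for 27 total.

27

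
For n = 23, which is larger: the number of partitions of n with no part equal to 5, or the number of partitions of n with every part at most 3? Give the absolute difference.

Partitions of 23 with no part equal to 5: 870.
Partitions of 23 with every part at most 3: 56.
|870 − 56| = 814.

814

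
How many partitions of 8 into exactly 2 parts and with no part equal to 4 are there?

3

Enumerating:
7+1
6+2
5+3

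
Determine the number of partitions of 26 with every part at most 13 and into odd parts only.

There are 134 such partitions.

134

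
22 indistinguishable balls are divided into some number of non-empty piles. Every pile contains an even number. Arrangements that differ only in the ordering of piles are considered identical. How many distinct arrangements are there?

56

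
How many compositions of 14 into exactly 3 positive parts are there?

78

A composition of 14 into 3 positive parts is chosen by placing 2 dividers among the 13 gaps between 14 units: C(13,2) = 78.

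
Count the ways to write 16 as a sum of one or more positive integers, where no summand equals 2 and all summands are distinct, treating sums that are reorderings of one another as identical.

They are:
16
15 + 1
13 + 3
12 + 4
12 + 3 + 1
11 + 5
11 + 4 + 1
10 + 6
10 + 5 + 1
9 + 7
9 + 6 + 1
9 + 4 + 3
8 + 7 + 1
8 + 5 + 3
8 + 4 + 3 + 1
7 + 6 + 3
7 + 5 + 4
7 + 5 + 3 + 1
6 + 5 + 4 + 1

19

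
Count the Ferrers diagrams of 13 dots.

101

Direct enumeration gives 101 partitions.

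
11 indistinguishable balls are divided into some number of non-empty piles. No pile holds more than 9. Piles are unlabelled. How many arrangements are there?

There are too many to list fully; the first 12 (by largest part) are:
2+9
1+1+9
3+8
1+2+8
1+1+1+8
4+7
1+3+7
2+2+7
1+1+2+7
1+1+1+1+7
5+6
1+4+6
…and 42 more, for 54 total.

54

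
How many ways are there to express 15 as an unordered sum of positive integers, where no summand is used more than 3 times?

Systematic enumeration (by largest part, then next-largest, …) yields 105.

105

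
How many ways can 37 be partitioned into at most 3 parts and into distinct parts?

115

Counting exhaustively, 115 partitions satisfy the conditions.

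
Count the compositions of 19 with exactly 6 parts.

8568

Equivalently, choose which 5 of the 18 gaps become plus signs: C(18,5) = 8568.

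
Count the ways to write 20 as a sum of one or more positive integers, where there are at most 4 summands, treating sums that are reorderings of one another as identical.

108

Direct enumeration gives 108 partitions.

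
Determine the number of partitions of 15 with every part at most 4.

54

A partial list (first 12 by largest part):
3 + 4 + 4 + 4
1 + 2 + 4 + 4 + 4
1 + 1 + 1 + 4 + 4 + 4
1 + 3 + 3 + 4 + 4
2 + 2 + 3 + 4 + 4
1 + 1 + 2 + 3 + 4 + 4
1 + 1 + 1 + 1 + 3 + 4 + 4
1 + 2 + 2 + 2 + 4 + 4
1 + 1 + 1 + 2 + 2 + 4 + 4
1 + 1 + 1 + 1 + 1 + 2 + 4 + 4
1 + 1 + 1 + 1 + 1 + 1 + 1 + 4 + 4
2 + 3 + 3 + 3 + 4
…and 42 more, for 54 total.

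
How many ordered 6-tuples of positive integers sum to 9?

56

A composition of 9 into 6 positive parts is chosen by placing 5 dividers among the 8 gaps between 9 units: C(8,5) = 56.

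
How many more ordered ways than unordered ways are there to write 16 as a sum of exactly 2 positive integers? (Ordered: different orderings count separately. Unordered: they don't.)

Ordered (compositions into 2 parts): C(15,1) = 15.
Partitions of 16 into exactly 2 parts: 8.
Difference: 15 − 8 = 7.

7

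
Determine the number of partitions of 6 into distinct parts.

They are:
6
5,1
4,2
3,2,1
Counting gives 4.

4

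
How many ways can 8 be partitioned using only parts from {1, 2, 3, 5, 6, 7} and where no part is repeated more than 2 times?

The partitions of 8 that satisfy the conditions:
7, 1
6, 2
6, 1, 1
5, 3
5, 2, 1
3, 3, 2
3, 3, 1, 1
3, 2, 2, 1

8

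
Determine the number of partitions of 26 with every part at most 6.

709

Systematic enumeration (by largest part, then next-largest, …) yields 709.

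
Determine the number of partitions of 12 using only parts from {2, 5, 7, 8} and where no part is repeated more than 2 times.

3

Enumerating:
2, 2, 8
5, 7
2, 5, 5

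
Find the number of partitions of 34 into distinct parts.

Direct enumeration gives 512 partitions.

512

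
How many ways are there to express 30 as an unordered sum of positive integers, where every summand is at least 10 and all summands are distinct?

6

Enumerating:
30
10,20
11,19
12,18
13,17
14,16
That's 6 in total.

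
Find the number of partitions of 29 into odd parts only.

There are 256 such partitions.

256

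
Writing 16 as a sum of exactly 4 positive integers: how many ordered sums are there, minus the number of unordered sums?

421

Ordered (compositions into 4 parts): C(15,3) = 455.
Unordered (partitions into 4 parts): 34.
Difference: 455 − 34 = 421.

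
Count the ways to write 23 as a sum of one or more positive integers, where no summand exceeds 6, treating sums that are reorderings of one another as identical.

454

Enumerating by decreasing first part gives 454 partitions in all.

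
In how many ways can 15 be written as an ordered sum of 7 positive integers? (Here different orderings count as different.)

3003

Equivalently, choose which 6 of the 14 gaps become plus signs: C(14,6) = 3003.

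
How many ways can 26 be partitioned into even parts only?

101

Systematic enumeration (by largest part, then next-largest, …) yields 101.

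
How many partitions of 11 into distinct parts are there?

12

They are:
11
10 + 1
9 + 2
8 + 3
8 + 2 + 1
7 + 4
7 + 3 + 1
6 + 5
6 + 4 + 1
6 + 3 + 2
5 + 4 + 2
5 + 3 + 2 + 1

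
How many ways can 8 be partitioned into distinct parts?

They are:
8
7, 1
6, 2
5, 3
5, 2, 1
4, 3, 1

6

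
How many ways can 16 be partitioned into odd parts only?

A partial list (first 12 by largest part):
1+15
3+13
1+1+1+13
5+11
1+1+3+11
1+1+1+1+1+11
7+9
1+1+5+9
1+3+3+9
1+1+1+1+3+9
1+1+1+1+1+1+1+9
1+1+7+7
…and 20 more, for 32 total.

32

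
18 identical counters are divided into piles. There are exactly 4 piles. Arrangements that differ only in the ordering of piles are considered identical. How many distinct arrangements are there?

A partial list (first 12 by largest part):
15, 1, 1, 1
14, 2, 1, 1
13, 3, 1, 1
13, 2, 2, 1
12, 4, 1, 1
12, 3, 2, 1
12, 2, 2, 2
11, 5, 1, 1
11, 4, 2, 1
11, 3, 3, 1
11, 3, 2, 2
10, 6, 1, 1
…and 35 more, for 47 total.

47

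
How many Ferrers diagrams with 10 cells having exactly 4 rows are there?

9

The partitions of 10 that satisfy the conditions:
7 + 1 + 1 + 1
6 + 2 + 1 + 1
5 + 3 + 1 + 1
5 + 2 + 2 + 1
4 + 4 + 1 + 1
4 + 3 + 2 + 1
4 + 2 + 2 + 2
3 + 3 + 3 + 1
3 + 3 + 2 + 2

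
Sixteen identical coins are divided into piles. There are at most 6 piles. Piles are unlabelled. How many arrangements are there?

Counting exhaustively, 136 partitions satisfy the conditions.

136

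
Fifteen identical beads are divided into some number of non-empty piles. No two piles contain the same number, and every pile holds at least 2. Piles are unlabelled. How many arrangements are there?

The partitions of 15 that satisfy the conditions:
15
13, 2
12, 3
11, 4
10, 5
10, 3, 2
9, 6
9, 4, 2
8, 7
8, 5, 2
8, 4, 3
7, 6, 2
7, 5, 3
6, 5, 4
6, 4, 3, 2
That's 15 in total.

15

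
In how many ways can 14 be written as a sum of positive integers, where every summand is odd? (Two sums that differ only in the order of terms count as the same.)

22

Enumerating:
1,13
3,11
1,1,1,11
5,9
1,1,3,9
1,1,1,1,1,9
7,7
1,1,5,7
1,3,3,7
1,1,1,1,3,7
1,1,1,1,1,1,1,7
1,3,5,5
1,1,1,1,5,5
3,3,3,5
1,1,1,3,3,5
1,1,1,1,1,1,3,5
1,1,1,1,1,1,1,1,1,5
1,1,3,3,3,3
1,1,1,1,1,3,3,3
1,1,1,1,1,1,1,1,3,3
1,1,1,1,1,1,1,1,1,1,1,3
1,1,1,1,1,1,1,1,1,1,1,1,1,1
That's 22 in total.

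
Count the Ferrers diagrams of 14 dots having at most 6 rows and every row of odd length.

They are:
13+1
11+3
11+1+1+1
9+5
9+3+1+1
9+1+1+1+1+1
7+7
7+5+1+1
7+3+3+1
7+3+1+1+1+1
5+5+3+1
5+5+1+1+1+1
5+3+3+3
5+3+3+1+1+1
3+3+3+3+1+1
Counting gives 15.

15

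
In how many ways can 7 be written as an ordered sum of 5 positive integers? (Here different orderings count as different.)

A composition of 7 into 5 positive parts is chosen by placing 4 dividers among the 6 gaps between 7 units: C(6,4) = 15.

15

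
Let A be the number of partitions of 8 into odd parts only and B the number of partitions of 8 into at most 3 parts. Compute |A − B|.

4

Partitions of 8 into odd parts only: 6.
Partitions of 8 into at most 3 parts: 10.
|6 − 10| = 4.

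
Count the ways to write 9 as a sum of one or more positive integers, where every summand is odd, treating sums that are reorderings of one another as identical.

Listing the qualifying partitions of 9:
9
1+1+7
1+3+5
1+1+1+1+5
3+3+3
1+1+1+3+3
1+1+1+1+1+1+3
1+1+1+1+1+1+1+1+1

8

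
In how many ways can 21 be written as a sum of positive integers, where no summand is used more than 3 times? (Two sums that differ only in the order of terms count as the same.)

395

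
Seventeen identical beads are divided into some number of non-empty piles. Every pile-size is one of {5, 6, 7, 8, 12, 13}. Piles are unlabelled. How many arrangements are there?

3

They are:
12,5
7,5,5
6,6,5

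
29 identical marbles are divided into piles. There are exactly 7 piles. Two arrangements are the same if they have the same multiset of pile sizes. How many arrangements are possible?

There are 522 such partitions.

522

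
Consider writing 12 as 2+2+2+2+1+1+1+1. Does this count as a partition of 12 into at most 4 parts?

The parts sum to 12, and the condition 'there are at most 4 summands' is violated.

No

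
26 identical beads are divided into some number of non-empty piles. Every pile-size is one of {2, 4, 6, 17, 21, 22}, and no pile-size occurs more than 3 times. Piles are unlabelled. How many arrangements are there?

Listing the qualifying partitions of 26:
22+4
22+2+2
6+6+6+4+4
6+6+6+4+2+2
6+6+4+4+4+2
6+6+4+4+2+2+2
Counting gives 6.

6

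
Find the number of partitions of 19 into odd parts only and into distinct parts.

Listing the qualifying partitions of 19:
19
15+3+1
13+5+1
11+7+1
11+5+3
9+7+3

6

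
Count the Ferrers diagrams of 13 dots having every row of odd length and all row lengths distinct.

The partitions of 13 that satisfy the conditions:
13
9, 3, 1
7, 5, 1
Counting gives 3.

3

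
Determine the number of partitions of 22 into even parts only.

56

There are too many to list fully; the first 12 (by largest part) are:
22
2 + 20
4 + 18
2 + 2 + 18
6 + 16
2 + 4 + 16
2 + 2 + 2 + 16
8 + 14
2 + 6 + 14
4 + 4 + 14
2 + 2 + 4 + 14
2 + 2 + 2 + 2 + 14
…and 44 more, for 56 total.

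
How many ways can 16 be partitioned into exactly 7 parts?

There are too many to list fully; the first 12 (by largest part) are:
10+1+1+1+1+1+1
9+2+1+1+1+1+1
8+3+1+1+1+1+1
8+2+2+1+1+1+1
7+4+1+1+1+1+1
7+3+2+1+1+1+1
7+2+2+2+1+1+1
6+5+1+1+1+1+1
6+4+2+1+1+1+1
6+3+3+1+1+1+1
6+3+2+2+1+1+1
6+2+2+2+2+1+1
…and 16 more, for 28 total.

28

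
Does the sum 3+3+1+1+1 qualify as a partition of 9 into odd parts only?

Yes

The parts sum to 9, and the condition 'every summand is odd' holds.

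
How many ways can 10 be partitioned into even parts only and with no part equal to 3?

7

Listing the qualifying partitions of 10:
10
8,2
6,4
6,2,2
4,4,2
4,2,2,2
2,2,2,2,2
Counting gives 7.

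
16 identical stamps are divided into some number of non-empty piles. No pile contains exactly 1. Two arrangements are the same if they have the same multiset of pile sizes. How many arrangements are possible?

A partial list (first 12 by largest part):
16
14,2
13,3
12,4
12,2,2
11,5
11,3,2
10,6
10,4,2
10,3,3
10,2,2,2
9,7
…and 43 more, for 55 total.

55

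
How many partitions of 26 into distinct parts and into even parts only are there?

The partitions of 26 that satisfy the conditions:
26
24, 2
22, 4
20, 6
20, 4, 2
18, 8
18, 6, 2
16, 10
16, 8, 2
16, 6, 4
14, 12
14, 10, 2
14, 8, 4
14, 6, 4, 2
12, 10, 4
12, 8, 6
12, 8, 4, 2
10, 8, 6, 2

18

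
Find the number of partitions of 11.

A partial list (first 12 by largest part):
11
10, 1
9, 2
9, 1, 1
8, 3
8, 2, 1
8, 1, 1, 1
7, 4
7, 3, 1
7, 2, 2
7, 2, 1, 1
7, 1, 1, 1, 1
…and 44 more, for 56 total.

56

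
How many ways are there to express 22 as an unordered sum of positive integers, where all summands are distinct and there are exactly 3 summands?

30

There are too many to list fully; the first 12 (by largest part) are:
19, 2, 1
18, 3, 1
17, 4, 1
17, 3, 2
16, 5, 1
16, 4, 2
15, 6, 1
15, 5, 2
15, 4, 3
14, 7, 1
14, 6, 2
14, 5, 3
…and 18 more, for 30 total.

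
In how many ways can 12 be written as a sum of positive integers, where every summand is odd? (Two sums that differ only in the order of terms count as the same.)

15

Enumerating:
11+1
9+3
9+1+1+1
7+5
7+3+1+1
7+1+1+1+1+1
5+5+1+1
5+3+3+1
5+3+1+1+1+1
5+1+1+1+1+1+1+1
3+3+3+3
3+3+3+1+1+1
3+3+1+1+1+1+1+1
3+1+1+1+1+1+1+1+1+1
1+1+1+1+1+1+1+1+1+1+1+1
Counting gives 15.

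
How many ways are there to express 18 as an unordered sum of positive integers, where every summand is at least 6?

6

The partitions of 18 that satisfy the conditions:
18
12,6
11,7
10,8
9,9
6,6,6
That's 6 in total.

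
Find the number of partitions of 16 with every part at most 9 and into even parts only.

15

The partitions of 16 that satisfy the conditions:
8+8
8+6+2
8+4+4
8+4+2+2
8+2+2+2+2
6+6+4
6+6+2+2
6+4+4+2
6+4+2+2+2
6+2+2+2+2+2
4+4+4+4
4+4+4+2+2
4+4+2+2+2+2
4+2+2+2+2+2+2
2+2+2+2+2+2+2+2
That's 15 in total.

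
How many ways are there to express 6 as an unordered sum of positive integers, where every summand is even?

3

Enumerating:
6
2+4
2+2+2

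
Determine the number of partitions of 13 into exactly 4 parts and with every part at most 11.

18

They are:
10,1,1,1
9,2,1,1
8,3,1,1
8,2,2,1
7,4,1,1
7,3,2,1
7,2,2,2
6,5,1,1
6,4,2,1
6,3,3,1
6,3,2,2
5,5,2,1
5,4,3,1
5,4,2,2
5,3,3,2
4,4,4,1
4,4,3,2
4,3,3,3
Counting gives 18.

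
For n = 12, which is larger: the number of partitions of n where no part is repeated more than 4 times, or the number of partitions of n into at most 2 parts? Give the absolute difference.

53

Partitions of 12 where no part is repeated more than 4 times: 60.
Partitions of 12 into at most 2 parts: 7.
|60 − 7| = 53.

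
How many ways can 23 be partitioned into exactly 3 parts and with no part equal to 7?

There are too many to list fully; the first 12 (by largest part) are:
1, 1, 21
1, 2, 20
1, 3, 19
2, 2, 19
1, 4, 18
2, 3, 18
1, 5, 17
2, 4, 17
3, 3, 17
1, 6, 16
2, 5, 16
3, 4, 16
…and 24 more, for 36 total.

36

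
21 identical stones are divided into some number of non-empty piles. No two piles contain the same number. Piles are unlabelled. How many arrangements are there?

76

A full systematic count gives 76.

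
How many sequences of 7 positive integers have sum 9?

28

A composition of 9 into 7 positive parts is chosen by placing 6 dividers among the 8 gaps between 9 units: C(8,6) = 28.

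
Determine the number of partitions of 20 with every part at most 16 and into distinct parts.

59

There are too many to list fully; the first 12 (by largest part) are:
16, 4
16, 3, 1
15, 5
15, 4, 1
15, 3, 2
14, 6
14, 5, 1
14, 4, 2
14, 3, 2, 1
13, 7
13, 6, 1
13, 5, 2
…and 47 more, for 59 total.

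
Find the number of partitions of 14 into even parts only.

They are:
14
12+2
10+4
10+2+2
8+6
8+4+2
8+2+2+2
6+6+2
6+4+4
6+4+2+2
6+2+2+2+2
4+4+4+2
4+4+2+2+2
4+2+2+2+2+2
2+2+2+2+2+2+2

15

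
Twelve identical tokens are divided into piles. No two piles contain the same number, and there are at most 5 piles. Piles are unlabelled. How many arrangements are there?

15

They are:
12
1+11
2+10
3+9
1+2+9
4+8
1+3+8
5+7
1+4+7
2+3+7
1+5+6
2+4+6
1+2+3+6
3+4+5
1+2+4+5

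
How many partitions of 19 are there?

490

Systematic enumeration (by largest part, then next-largest, …) yields 490.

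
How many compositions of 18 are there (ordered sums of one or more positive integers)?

131072

Each of the 17 gaps between 18 units is either a break or not: 2^17 = 131072.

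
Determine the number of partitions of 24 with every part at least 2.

320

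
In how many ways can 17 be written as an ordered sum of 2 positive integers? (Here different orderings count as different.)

16

Equivalently, choose which 1 of the 16 gaps become plus signs: C(16,1) = 16.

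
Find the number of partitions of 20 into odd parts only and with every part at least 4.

Listing the qualifying partitions of 20:
15 + 5
13 + 7
11 + 9
5 + 5 + 5 + 5

4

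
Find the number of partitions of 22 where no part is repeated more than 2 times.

297

Direct enumeration gives 297 partitions.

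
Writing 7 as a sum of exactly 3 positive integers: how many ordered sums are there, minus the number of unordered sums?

11

Ordered (compositions into 3 parts): C(6,2) = 15.
Partitions of 7 into exactly 3 parts: 4.
Difference: 15 − 4 = 11.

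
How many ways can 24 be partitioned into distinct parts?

There are 122 such partitions.

122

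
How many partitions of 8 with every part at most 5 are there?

18

Enumerating:
5,3
5,2,1
5,1,1,1
4,4
4,3,1
4,2,2
4,2,1,1
4,1,1,1,1
3,3,2
3,3,1,1
3,2,2,1
3,2,1,1,1
3,1,1,1,1,1
2,2,2,2
2,2,2,1,1
2,2,1,1,1,1
2,1,1,1,1,1,1
1,1,1,1,1,1,1,1
Counting gives 18.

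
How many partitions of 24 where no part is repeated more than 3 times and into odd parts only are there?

There are too many to list fully; the first 12 (by largest part) are:
23,1
21,3
21,1,1,1
19,5
19,3,1,1
17,7
17,5,1,1
17,3,3,1
15,9
15,7,1,1
15,5,3,1
15,3,3,3
…and 36 more, for 48 total.

48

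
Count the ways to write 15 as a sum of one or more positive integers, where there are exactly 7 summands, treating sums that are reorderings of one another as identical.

21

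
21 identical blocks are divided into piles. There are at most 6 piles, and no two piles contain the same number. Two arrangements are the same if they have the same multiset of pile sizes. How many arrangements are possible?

A full systematic count gives 76.

76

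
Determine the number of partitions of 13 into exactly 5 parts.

The partitions of 13 that satisfy the conditions:
9, 1, 1, 1, 1
8, 2, 1, 1, 1
7, 3, 1, 1, 1
7, 2, 2, 1, 1
6, 4, 1, 1, 1
6, 3, 2, 1, 1
6, 2, 2, 2, 1
5, 5, 1, 1, 1
5, 4, 2, 1, 1
5, 3, 3, 1, 1
5, 3, 2, 2, 1
5, 2, 2, 2, 2
4, 4, 3, 1, 1
4, 4, 2, 2, 1
4, 3, 3, 2, 1
4, 3, 2, 2, 2
3, 3, 3, 3, 1
3, 3, 3, 2, 2

18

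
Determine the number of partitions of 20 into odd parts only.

64

A partial list (first 12 by largest part):
19,1
17,3
17,1,1,1
15,5
15,3,1,1
15,1,1,1,1,1
13,7
13,5,1,1
13,3,3,1
13,3,1,1,1,1
13,1,1,1,1,1,1,1
11,9
…and 52 more, for 64 total.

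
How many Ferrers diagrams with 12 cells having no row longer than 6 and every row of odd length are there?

9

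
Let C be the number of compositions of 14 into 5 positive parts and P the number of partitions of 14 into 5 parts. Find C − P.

692

Ordered (compositions into 5 parts): C(13,4) = 715.
Partitions of 14 into exactly 5 parts: 23.
Difference: 715 − 23 = 692.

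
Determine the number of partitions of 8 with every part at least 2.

Listing the qualifying partitions of 8:
8
6,2
5,3
4,4
4,2,2
3,3,2
2,2,2,2
Counting gives 7.

7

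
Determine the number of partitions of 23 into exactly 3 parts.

44

There are too many to list fully; the first 12 (by largest part) are:
21,1,1
20,2,1
19,3,1
19,2,2
18,4,1
18,3,2
17,5,1
17,4,2
17,3,3
16,6,1
16,5,2
16,4,3
…and 32 more, for 44 total.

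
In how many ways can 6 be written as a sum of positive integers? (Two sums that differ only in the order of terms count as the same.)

11

Listing the qualifying partitions of 6:
6
5,1
4,2
4,1,1
3,3
3,2,1
3,1,1,1
2,2,2
2,2,1,1
2,1,1,1,1
1,1,1,1,1,1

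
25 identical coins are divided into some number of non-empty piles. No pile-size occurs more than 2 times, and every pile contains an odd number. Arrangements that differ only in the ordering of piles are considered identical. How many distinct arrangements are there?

34

A partial list (first 12 by largest part):
25
23, 1, 1
21, 3, 1
19, 5, 1
19, 3, 3
17, 7, 1
17, 5, 3
17, 3, 3, 1, 1
15, 9, 1
15, 7, 3
15, 5, 5
15, 5, 3, 1, 1
…and 22 more, for 34 total.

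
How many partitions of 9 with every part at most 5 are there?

23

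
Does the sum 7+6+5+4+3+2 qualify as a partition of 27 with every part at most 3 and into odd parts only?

The parts sum to 27, and the condition 'no summand exceeds 3' is violated.

No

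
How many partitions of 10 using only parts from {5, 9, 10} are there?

Listing the qualifying partitions of 10:
10
5 + 5

2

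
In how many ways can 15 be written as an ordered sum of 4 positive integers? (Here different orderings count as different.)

364

Place 3 bars in the 14 internal gaps of a row of 15 dots: C(14,3) = 364.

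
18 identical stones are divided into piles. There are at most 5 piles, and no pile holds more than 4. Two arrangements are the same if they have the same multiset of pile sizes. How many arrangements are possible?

2

They are:
4 + 4 + 4 + 4 + 2
4 + 4 + 4 + 3 + 3
Counting gives 2.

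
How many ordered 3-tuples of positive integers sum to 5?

6

Place 2 bars in the 4 internal gaps of a row of 5 dots: C(4,2) = 6.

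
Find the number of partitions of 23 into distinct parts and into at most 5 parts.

Counting exhaustively, 102 partitions satisfy the conditions.

102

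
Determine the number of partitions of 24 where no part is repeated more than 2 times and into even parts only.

There are too many to list fully; the first 12 (by largest part) are:
24
2,22
4,20
2,2,20
6,18
2,4,18
8,16
2,6,16
4,4,16
2,2,4,16
10,14
2,8,14
…and 24 more, for 36 total.

36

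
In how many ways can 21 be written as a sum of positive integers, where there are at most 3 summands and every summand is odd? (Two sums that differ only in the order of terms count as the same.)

13

Enumerating:
21
19,1,1
17,3,1
15,5,1
15,3,3
13,7,1
13,5,3
11,9,1
11,7,3
11,5,5
9,9,3
9,7,5
7,7,7
Counting gives 13.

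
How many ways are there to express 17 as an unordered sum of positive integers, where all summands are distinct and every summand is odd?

5

They are:
17
13,3,1
11,5,1
9,7,1
9,5,3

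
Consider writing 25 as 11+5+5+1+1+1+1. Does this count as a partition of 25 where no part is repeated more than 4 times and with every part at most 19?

The parts sum to 25, and the condition 'no summand is used more than 4 times' holds; the condition 'no summand exceeds 19' holds.

Yes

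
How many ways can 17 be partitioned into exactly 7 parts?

38

A partial list (first 12 by largest part):
11,1,1,1,1,1,1
10,2,1,1,1,1,1
9,3,1,1,1,1,1
9,2,2,1,1,1,1
8,4,1,1,1,1,1
8,3,2,1,1,1,1
8,2,2,2,1,1,1
7,5,1,1,1,1,1
7,4,2,1,1,1,1
7,3,3,1,1,1,1
7,3,2,2,1,1,1
7,2,2,2,2,1,1
…and 26 more, for 38 total.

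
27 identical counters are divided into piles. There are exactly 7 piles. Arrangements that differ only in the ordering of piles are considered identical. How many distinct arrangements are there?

364

Systematic enumeration (by largest part, then next-largest, …) yields 364.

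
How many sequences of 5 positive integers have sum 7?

15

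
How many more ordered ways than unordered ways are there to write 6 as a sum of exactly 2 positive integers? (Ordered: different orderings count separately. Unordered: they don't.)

2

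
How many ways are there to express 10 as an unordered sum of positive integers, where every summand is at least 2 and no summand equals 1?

12

Enumerating:
10
8,2
7,3
6,4
6,2,2
5,5
5,3,2
4,4,2
4,3,3
4,2,2,2
3,3,2,2
2,2,2,2,2
That's 12 in total.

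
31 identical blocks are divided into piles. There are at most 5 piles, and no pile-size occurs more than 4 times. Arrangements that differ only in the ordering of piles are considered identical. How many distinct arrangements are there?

A full systematic count gives 748.

748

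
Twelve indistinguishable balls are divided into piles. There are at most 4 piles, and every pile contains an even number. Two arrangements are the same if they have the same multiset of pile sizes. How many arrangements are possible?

The partitions of 12 that satisfy the conditions:
12
10,2
8,4
8,2,2
6,6
6,4,2
6,2,2,2
4,4,4
4,4,2,2

9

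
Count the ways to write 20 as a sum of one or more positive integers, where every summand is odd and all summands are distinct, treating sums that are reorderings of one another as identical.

Enumerating:
1 + 19
3 + 17
5 + 15
7 + 13
9 + 11
1 + 3 + 5 + 11
1 + 3 + 7 + 9
That's 7 in total.

7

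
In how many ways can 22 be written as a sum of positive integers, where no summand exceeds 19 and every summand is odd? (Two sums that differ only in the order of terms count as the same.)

88

Counting exhaustively, 88 partitions satisfy the conditions.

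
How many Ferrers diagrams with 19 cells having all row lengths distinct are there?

There are too many to list fully; the first 12 (by largest part) are:
19
18 + 1
17 + 2
16 + 3
16 + 2 + 1
15 + 4
15 + 3 + 1
14 + 5
14 + 4 + 1
14 + 3 + 2
13 + 6
13 + 5 + 1
…and 42 more, for 54 total.

54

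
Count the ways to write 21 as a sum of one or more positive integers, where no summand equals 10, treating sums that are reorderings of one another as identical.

736

A full systematic count gives 736.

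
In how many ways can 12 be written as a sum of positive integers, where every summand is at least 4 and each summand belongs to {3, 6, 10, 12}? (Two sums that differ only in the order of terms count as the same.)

2

Listing the qualifying partitions of 12:
12
6,6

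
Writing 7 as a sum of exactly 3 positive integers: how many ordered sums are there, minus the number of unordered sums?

11

Ordered (compositions into 3 parts): C(6,2) = 15.
Unordered (partitions into 3 parts): 4.
Difference: 15 − 4 = 11.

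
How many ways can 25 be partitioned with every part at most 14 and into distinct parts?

A full systematic count gives 99.

99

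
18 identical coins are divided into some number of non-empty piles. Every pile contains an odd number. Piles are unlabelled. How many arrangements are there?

46

There are too many to list fully; the first 12 (by largest part) are:
17+1
15+3
15+1+1+1
13+5
13+3+1+1
13+1+1+1+1+1
11+7
11+5+1+1
11+3+3+1
11+3+1+1+1+1
11+1+1+1+1+1+1+1
9+9
…and 34 more, for 46 total.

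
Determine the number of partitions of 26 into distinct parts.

165

Systematic enumeration (by largest part, then next-largest, …) yields 165.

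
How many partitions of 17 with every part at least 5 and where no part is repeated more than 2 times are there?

They are:
17
12,5
11,6
10,7
9,8
7,5,5
6,6,5
That's 7 in total.

7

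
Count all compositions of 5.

The number of compositions of n is 2^(n−1); here 2^4 = 16.

16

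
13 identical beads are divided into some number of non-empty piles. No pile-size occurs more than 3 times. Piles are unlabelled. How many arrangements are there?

There are too many to list fully; the first 12 (by largest part) are:
13
12, 1
11, 2
11, 1, 1
10, 3
10, 2, 1
10, 1, 1, 1
9, 4
9, 3, 1
9, 2, 2
9, 2, 1, 1
8, 5
…and 52 more, for 64 total.

64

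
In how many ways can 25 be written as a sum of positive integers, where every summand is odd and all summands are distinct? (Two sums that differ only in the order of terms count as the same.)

Enumerating:
25
21,3,1
19,5,1
17,7,1
17,5,3
15,9,1
15,7,3
13,11,1
13,9,3
13,7,5
11,9,5
9,7,5,3,1

12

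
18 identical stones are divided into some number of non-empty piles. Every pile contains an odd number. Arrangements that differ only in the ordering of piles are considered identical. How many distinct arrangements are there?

A partial list (first 12 by largest part):
17 + 1
15 + 3
15 + 1 + 1 + 1
13 + 5
13 + 3 + 1 + 1
13 + 1 + 1 + 1 + 1 + 1
11 + 7
11 + 5 + 1 + 1
11 + 3 + 3 + 1
11 + 3 + 1 + 1 + 1 + 1
11 + 1 + 1 + 1 + 1 + 1 + 1 + 1
9 + 9
…and 34 more, for 46 total.

46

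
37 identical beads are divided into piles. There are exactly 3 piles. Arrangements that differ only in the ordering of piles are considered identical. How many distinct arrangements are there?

114

There are 114 such partitions.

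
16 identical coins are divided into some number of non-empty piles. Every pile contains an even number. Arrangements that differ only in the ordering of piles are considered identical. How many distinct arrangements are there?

22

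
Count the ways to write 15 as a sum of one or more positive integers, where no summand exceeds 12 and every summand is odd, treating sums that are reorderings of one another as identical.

Listing the qualifying partitions of 15:
11 + 3 + 1
11 + 1 + 1 + 1 + 1
9 + 5 + 1
9 + 3 + 3
9 + 3 + 1 + 1 + 1
9 + 1 + 1 + 1 + 1 + 1 + 1
7 + 7 + 1
7 + 5 + 3
7 + 5 + 1 + 1 + 1
7 + 3 + 3 + 1 + 1
7 + 3 + 1 + 1 + 1 + 1 + 1
7 + 1 + 1 + 1 + 1 + 1 + 1 + 1 + 1
5 + 5 + 5
5 + 5 + 3 + 1 + 1
5 + 5 + 1 + 1 + 1 + 1 + 1
5 + 3 + 3 + 3 + 1
5 + 3 + 3 + 1 + 1 + 1 + 1
5 + 3 + 1 + 1 + 1 + 1 + 1 + 1 + 1
5 + 1 + 1 + 1 + 1 + 1 + 1 + 1 + 1 + 1 + 1
3 + 3 + 3 + 3 + 3
3 + 3 + 3 + 3 + 1 + 1 + 1
3 + 3 + 3 + 1 + 1 + 1 + 1 + 1 + 1
3 + 3 + 1 + 1 + 1 + 1 + 1 + 1 + 1 + 1 + 1
3 + 1 + 1 + 1 + 1 + 1 + 1 + 1 + 1 + 1 + 1 + 1 + 1
1 + 1 + 1 + 1 + 1 + 1 + 1 + 1 + 1 + 1 + 1 + 1 + 1 + 1 + 1
That's 25 in total.

25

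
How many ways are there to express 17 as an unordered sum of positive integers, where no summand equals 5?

Counting exhaustively, 220 partitions satisfy the conditions.

220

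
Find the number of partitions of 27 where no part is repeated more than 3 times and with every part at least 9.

Enumerating:
27
9, 18
10, 17
11, 16
12, 15
13, 14
9, 9, 9

7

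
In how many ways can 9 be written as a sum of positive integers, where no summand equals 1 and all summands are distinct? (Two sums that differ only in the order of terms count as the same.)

Enumerating:
9
7, 2
6, 3
5, 4
4, 3, 2

5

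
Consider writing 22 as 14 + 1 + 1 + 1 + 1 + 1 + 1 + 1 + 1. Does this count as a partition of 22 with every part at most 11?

The parts sum to 22, and the condition 'no summand exceeds 11' is violated.

No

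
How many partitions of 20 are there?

627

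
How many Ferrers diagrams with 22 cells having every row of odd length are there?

89

A full systematic count gives 89.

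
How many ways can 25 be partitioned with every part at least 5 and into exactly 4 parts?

6

The partitions of 25 that satisfy the conditions:
10,5,5,5
9,6,5,5
8,7,5,5
8,6,6,5
7,7,6,5
7,6,6,6
Counting gives 6.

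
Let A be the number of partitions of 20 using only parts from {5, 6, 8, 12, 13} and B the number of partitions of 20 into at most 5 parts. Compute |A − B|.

189

Partitions of 20 using only parts from {5, 6, 8, 12, 13}: 3.
Partitions of 20 into at most 5 parts: 192.
|3 − 192| = 189.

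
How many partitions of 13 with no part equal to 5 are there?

Direct enumeration gives 79 partitions.

79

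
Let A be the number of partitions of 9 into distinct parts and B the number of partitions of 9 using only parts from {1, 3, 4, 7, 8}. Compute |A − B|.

Partitions of 9 into distinct parts: 8.
Partitions of 9 using only parts from {1, 3, 4, 7, 8}: 9.
|8 − 9| = 1.

1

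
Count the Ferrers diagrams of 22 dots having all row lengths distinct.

89

Enumerating by decreasing first part gives 89 partitions in all.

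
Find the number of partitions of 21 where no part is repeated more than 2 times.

There are 243 such partitions.

243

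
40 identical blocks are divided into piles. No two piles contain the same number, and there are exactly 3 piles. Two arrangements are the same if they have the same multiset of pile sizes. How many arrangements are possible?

Direct enumeration gives 114 partitions.

114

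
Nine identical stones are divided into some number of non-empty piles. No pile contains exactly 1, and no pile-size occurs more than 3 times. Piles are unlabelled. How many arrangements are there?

8

Listing the qualifying partitions of 9:
9
7+2
6+3
5+4
5+2+2
4+3+2
3+3+3
3+2+2+2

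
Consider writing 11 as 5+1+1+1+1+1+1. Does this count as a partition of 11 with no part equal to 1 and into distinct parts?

No

The parts sum to 11, and the condition 'no summand equals 1' is violated.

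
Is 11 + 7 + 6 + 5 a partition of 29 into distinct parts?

Yes

The parts sum to 29, and the condition 'all summands are distinct' holds.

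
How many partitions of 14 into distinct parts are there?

The partitions of 14 that satisfy the conditions:
14
13, 1
12, 2
11, 3
11, 2, 1
10, 4
10, 3, 1
9, 5
9, 4, 1
9, 3, 2
8, 6
8, 5, 1
8, 4, 2
8, 3, 2, 1
7, 6, 1
7, 5, 2
7, 4, 3
7, 4, 2, 1
6, 5, 3
6, 5, 2, 1
6, 4, 3, 1
5, 4, 3, 2

22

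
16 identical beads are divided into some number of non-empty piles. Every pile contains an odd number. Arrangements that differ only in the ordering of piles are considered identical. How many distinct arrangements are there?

A partial list (first 12 by largest part):
15 + 1
13 + 3
13 + 1 + 1 + 1
11 + 5
11 + 3 + 1 + 1
11 + 1 + 1 + 1 + 1 + 1
9 + 7
9 + 5 + 1 + 1
9 + 3 + 3 + 1
9 + 3 + 1 + 1 + 1 + 1
9 + 1 + 1 + 1 + 1 + 1 + 1 + 1
7 + 7 + 1 + 1
…and 20 more, for 32 total.

32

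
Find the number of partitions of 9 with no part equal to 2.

15

Listing the qualifying partitions of 9:
9
8,1
7,1,1
6,3
6,1,1,1
5,4
5,3,1
5,1,1,1,1
4,4,1
4,3,1,1
4,1,1,1,1,1
3,3,3
3,3,1,1,1
3,1,1,1,1,1,1
1,1,1,1,1,1,1,1,1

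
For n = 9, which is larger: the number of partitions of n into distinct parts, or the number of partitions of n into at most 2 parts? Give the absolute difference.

3

Partitions of 9 into distinct parts: 8.
Partitions of 9 into at most 2 parts: 5.
|8 − 5| = 3.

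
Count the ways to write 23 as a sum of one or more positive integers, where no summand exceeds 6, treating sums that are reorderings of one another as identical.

Enumerating by decreasing first part gives 454 partitions in all.

454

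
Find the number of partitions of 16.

Systematic enumeration (by largest part, then next-largest, …) yields 231.

231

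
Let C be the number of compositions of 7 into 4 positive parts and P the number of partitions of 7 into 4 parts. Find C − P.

Compositions: C(6,3) = 20.
Unordered (partitions into 4 parts): 3.
Difference: 20 − 3 = 17.

17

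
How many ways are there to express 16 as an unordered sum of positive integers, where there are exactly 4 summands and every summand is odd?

The partitions of 16 that satisfy the conditions:
13,1,1,1
11,3,1,1
9,5,1,1
9,3,3,1
7,7,1,1
7,5,3,1
7,3,3,3
5,5,5,1
5,5,3,3
Counting gives 9.

9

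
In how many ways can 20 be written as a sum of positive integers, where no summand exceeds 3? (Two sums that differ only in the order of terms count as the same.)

44

A partial list (first 12 by largest part):
3 + 3 + 3 + 3 + 3 + 3 + 2
3 + 3 + 3 + 3 + 3 + 3 + 1 + 1
3 + 3 + 3 + 3 + 3 + 2 + 2 + 1
3 + 3 + 3 + 3 + 3 + 2 + 1 + 1 + 1
3 + 3 + 3 + 3 + 3 + 1 + 1 + 1 + 1 + 1
3 + 3 + 3 + 3 + 2 + 2 + 2 + 2
3 + 3 + 3 + 3 + 2 + 2 + 2 + 1 + 1
3 + 3 + 3 + 3 + 2 + 2 + 1 + 1 + 1 + 1
3 + 3 + 3 + 3 + 2 + 1 + 1 + 1 + 1 + 1 + 1
3 + 3 + 3 + 3 + 1 + 1 + 1 + 1 + 1 + 1 + 1 + 1
3 + 3 + 3 + 2 + 2 + 2 + 2 + 2 + 1
3 + 3 + 3 + 2 + 2 + 2 + 2 + 1 + 1 + 1
…and 32 more, for 44 total.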